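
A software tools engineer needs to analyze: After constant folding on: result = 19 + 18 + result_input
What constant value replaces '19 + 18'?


Identifying constant sub-expression:
  Original: result = 19 + 18 + result_input
  19 and 18 are both compile-time constants
  Evaluating: 19 + 18 = 37
  After folding: result = 37 + result_input

37


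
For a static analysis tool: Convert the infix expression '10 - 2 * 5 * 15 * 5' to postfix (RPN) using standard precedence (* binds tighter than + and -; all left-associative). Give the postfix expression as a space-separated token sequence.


Applying the shunting-yard algorithm:
  Operand 10 -> output
  Push '-' onto operator stack -> op-stack: [-]
  Operand 2 -> output
  Push '*' onto operator stack -> op-stack: [-, *]
  Operand 5 -> output
  See '*' (prec 2); top '*' (prec 2) >= it -> pop '*' to output
  Push '*' onto operator stack -> op-stack: [-, *]
  Operand 15 -> output
  See '*' (prec 2); top '*' (prec 2) >= it -> pop '*' to output
  Push '*' onto operator stack -> op-stack: [-, *]
  Operand 5 -> output
  End of input: pop '*' to output
  End of input: pop '-' to output
Postfix result: 10 2 5 * 15 * 5 * -

10 2 5 * 15 * 5 * -


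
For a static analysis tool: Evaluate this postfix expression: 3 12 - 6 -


Processing tokens left to right:
Push 3, Push 12
Pop 3 and 12, compute 3 - 12 = -9, push -9
Push 6
Pop -9 and 6, compute -9 - 6 = -15, push -15
Stack result: -15

-15


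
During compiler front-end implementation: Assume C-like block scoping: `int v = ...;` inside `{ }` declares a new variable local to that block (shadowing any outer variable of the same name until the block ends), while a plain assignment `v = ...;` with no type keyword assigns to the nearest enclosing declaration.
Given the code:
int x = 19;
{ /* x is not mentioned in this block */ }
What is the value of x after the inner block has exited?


Analyzing scoping rules:
Outer scope: declares x = 19
Inner block: x is neither redeclared nor assigned -> unchanged
After the block -> 19
Result: 19

19


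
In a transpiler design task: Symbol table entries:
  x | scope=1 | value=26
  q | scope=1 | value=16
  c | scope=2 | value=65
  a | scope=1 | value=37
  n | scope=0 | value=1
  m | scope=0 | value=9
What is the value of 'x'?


Searching symbol table for 'x':
  x | scope=1 | value=26 <- MATCH
  q | scope=1 | value=16
  c | scope=2 | value=65
  a | scope=1 | value=37
  n | scope=0 | value=1
  m | scope=0 | value=9
Found 'x' at scope 1 with value 26

26


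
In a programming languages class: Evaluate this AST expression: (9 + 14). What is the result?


Expression: (9 + 14)
Evaluating step by step:
  9 + 14 = 23
Result: 23

23


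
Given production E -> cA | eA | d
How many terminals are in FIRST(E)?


Production: E -> cA | eA | d
Examining each alternative for leading terminals:
  E -> cA : first terminal = 'c'
  E -> eA : first terminal = 'e'
  E -> d : first terminal = 'd'
FIRST(E) = {c, d, e}
Count: 3

3


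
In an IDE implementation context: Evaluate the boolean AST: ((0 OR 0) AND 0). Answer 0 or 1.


Step 1: Evaluate inner node
  0 OR 0 = 0
Step 2: Evaluate root node
  0 AND 0 = 0

0


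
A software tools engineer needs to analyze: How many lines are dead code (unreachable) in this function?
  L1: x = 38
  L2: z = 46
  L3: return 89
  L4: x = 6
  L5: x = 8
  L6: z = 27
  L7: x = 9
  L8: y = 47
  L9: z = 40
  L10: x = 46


Analyzing control flow:
  L1: reachable (before return)
  L2: reachable (before return)
  L3: reachable (return statement)
  L4: DEAD (after return at L3)
  L5: DEAD (after return at L3)
  L6: DEAD (after return at L3)
  L7: DEAD (after return at L3)
  L8: DEAD (after return at L3)
  L9: DEAD (after return at L3)
  L10: DEAD (after return at L3)
Return at L3, total lines = 10
Dead lines: L4 through L10
Count: 7

7


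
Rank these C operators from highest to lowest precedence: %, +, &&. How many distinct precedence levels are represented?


Looking up precedence for each operator:
  % -> precedence 6
  + -> precedence 5
  && -> precedence 2
Sorted highest to lowest: %, +, &&
Distinct precedence values: [6, 5, 2]
Number of distinct levels: 3

3


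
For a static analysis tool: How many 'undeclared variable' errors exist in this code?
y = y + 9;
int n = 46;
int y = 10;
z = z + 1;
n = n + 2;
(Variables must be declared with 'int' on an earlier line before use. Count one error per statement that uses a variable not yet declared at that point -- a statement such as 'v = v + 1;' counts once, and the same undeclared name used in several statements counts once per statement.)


Scanning code line by line:
  Line 1: use 'y' -> ERROR (undeclared)
  Line 2: declare 'n' -> declared = ['n']
  Line 3: declare 'y' -> declared = ['n', 'y']
  Line 4: use 'z' -> ERROR (undeclared)
  Line 5: use 'n' -> OK (declared)
Total undeclared variable errors: 2

2


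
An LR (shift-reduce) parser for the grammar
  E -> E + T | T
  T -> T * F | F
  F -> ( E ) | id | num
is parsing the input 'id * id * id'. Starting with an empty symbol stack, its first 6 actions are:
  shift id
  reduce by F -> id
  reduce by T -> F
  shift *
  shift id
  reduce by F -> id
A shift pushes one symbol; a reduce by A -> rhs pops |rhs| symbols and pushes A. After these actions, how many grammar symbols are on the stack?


Tracking the symbol stack through each action:
  Action 1: shift 'id' : push -> stack = [id] (size 1)
  Action 2: reduce by F -> id : pop 1, push F -> stack = [F] (size 1)
  Action 3: reduce by T -> F : pop 1, push T -> stack = [T] (size 1)
  Action 4: shift '*' : push -> stack = [T, *] (size 2)
  Action 5: shift 'id' : push -> stack = [T, *, id] (size 3)
  Action 6: reduce by F -> id : pop 1, push F -> stack = [T, *, F] (size 3)
Final stack size: 3

3


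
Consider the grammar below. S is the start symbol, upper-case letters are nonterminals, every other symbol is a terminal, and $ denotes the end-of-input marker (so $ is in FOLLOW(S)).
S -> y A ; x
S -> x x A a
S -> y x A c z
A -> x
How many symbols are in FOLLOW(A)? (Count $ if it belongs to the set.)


S is the start symbol and does not occur in any rule body, so FOLLOW(S) = {$}.
Examining every occurrence of A in a rule body:
  S -> y A ; x : A is followed by terminal ';' -> add ';'
  S -> x x A a : A is followed by terminal 'a' -> add 'a'
  S -> y x A c z : A is followed by terminal 'c' -> add 'c'
  A -> x : A does not occur in the body -> contributes nothing
FOLLOW(A) = {;, a, c}
Count: 3

3


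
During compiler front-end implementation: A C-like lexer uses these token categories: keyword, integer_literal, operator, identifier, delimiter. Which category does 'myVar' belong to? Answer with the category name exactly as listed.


Token: 'myVar'
Checking categories:
  identifier: YES
  integer_literal: no
  operator: no
  keyword: no
  delimiter: no
Category: identifier

identifier


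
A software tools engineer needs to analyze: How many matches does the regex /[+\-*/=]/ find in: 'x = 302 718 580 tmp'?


Pattern: /[+\-*/=]/ (operators)
Input: 'x = 302 718 580 tmp'
Scanning for matches:
  Match 1: '='
Total matches: 1

1


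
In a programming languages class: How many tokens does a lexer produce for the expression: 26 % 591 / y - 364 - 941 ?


Scanning '26 % 591 / y - 364 - 941'
Token 1: '26' -> integer_literal
Token 2: '%' -> operator
Token 3: '591' -> integer_literal
Token 4: '/' -> operator
Token 5: 'y' -> identifier
Token 6: '-' -> operator
Token 7: '364' -> integer_literal
Token 8: '-' -> operator
Token 9: '941' -> integer_literal
Total tokens: 9

9


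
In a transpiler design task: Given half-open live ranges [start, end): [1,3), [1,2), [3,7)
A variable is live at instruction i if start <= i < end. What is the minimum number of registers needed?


Live ranges:
  Var0: [1, 3)
  Var1: [1, 2)
  Var2: [3, 7)
Sweep-line events (position, delta, active):
  pos=1 start -> active=1
  pos=1 start -> active=2
  pos=2 end -> active=1
  pos=3 end -> active=0
  pos=3 start -> active=1
  pos=7 end -> active=0
Maximum simultaneous active: 2
Minimum registers needed: 2

2


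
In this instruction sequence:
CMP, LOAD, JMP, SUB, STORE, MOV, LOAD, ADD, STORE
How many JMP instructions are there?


Scanning instruction sequence for JMP:
  Position 1: CMP
  Position 2: LOAD
  Position 3: JMP <- MATCH
  Position 4: SUB
  Position 5: STORE
  Position 6: MOV
  Position 7: LOAD
  Position 8: ADD
  Position 9: STORE
Matches at positions: [3]
Total JMP count: 1

1


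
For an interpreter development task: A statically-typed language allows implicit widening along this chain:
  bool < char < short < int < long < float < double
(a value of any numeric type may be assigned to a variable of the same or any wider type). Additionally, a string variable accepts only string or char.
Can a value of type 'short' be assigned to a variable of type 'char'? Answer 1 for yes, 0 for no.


Target variable type: char
Source value type: short
Numeric ranks: short=2, char=1
Widening allowed iff rank(source) <= rank(target): 2 <= 1? No
Result: 0

0


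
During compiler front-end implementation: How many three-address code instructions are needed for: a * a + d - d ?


Expression: a * a + d - d
Generating three-address code (respecting * over +/- precedence):
  Instruction 1: t1 = a * a
  Instruction 2: t2 = t1 + d
  Instruction 3: t3 = t2 - d
Total instructions: 3

3


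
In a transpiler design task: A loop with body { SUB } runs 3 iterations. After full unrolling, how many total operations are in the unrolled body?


Loop body operations: SUB (1 op per iteration)
Unrolling 3 iterations:
  Iteration 1: SUB (1 ops)
  Iteration 2: SUB (1 ops)
  Iteration 3: SUB (1 ops)
Total: 3 iterations * 1 ops/iter = 3 operations

3


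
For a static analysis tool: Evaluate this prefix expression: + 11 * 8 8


Parsing prefix expression: + 11 * 8 8
Step 1: Innermost operation '* 8 8'
  8 * 8 = 64
Step 2: Outer operation '+ 11 [64]'
  11 + 64 = 75

75


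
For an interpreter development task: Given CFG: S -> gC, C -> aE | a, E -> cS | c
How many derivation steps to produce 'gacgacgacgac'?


Grammar: S -> gC, C -> aE | a, E -> cS | c
Deriving 'gacgacgacgac':
Step 1: S -> gC => gC
Step 2: C -> aE => gaE
Step 3: E -> cS => gacS
Step 4: S -> gC => gacgC
Step 5: C -> aE => gacgaE
Step 6: E -> cS => gacgacS
Step 7: S -> gC => gacgacgC
Step 8: C -> aE => gacgacgaE
Step 9: E -> cS => gacgacgacS
Step 10: S -> gC => gacgacgacgC
Step 11: C -> aE => gacgacgacgaE
Step 12: E -> c => gacgacgacgac
Total derivation steps: 12

12


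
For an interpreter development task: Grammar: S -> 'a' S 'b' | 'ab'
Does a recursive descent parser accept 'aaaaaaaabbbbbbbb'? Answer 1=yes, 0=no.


Grammar accepts strings of the form a^n b^n (n >= 1)
Word: 'aaaaaaaabbbbbbbb'
Counting: 8 a's and 8 b's
Check: 8 == 8? Yes
Derivation (S -> aSb applied 7 time(s), then S -> ab): S => aSb => aaSbb => aaaSbbb => aaaaSbbbb => aaaaaSbbbbb => aaaaaaSbbbbbb => aaaaaaaSbbbbbbb => aaaaaaaabbbbbbbb
Accepted

1


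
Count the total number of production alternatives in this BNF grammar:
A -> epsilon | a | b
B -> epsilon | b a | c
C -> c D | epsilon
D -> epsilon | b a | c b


Counting alternatives per rule:
  A: 3 alternative(s)
  B: 3 alternative(s)
  C: 2 alternative(s)
  D: 3 alternative(s)
Sum: 3 + 3 + 2 + 3 = 11

11


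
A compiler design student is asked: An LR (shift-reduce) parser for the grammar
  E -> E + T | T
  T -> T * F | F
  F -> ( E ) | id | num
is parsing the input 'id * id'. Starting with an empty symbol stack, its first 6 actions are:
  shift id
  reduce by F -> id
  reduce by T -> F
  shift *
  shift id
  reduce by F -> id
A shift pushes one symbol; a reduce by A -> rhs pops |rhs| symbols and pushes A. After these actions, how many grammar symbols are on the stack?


Tracking the symbol stack through each action:
  Action 1: shift 'id' : push -> stack = [id] (size 1)
  Action 2: reduce by F -> id : pop 1, push F -> stack = [F] (size 1)
  Action 3: reduce by T -> F : pop 1, push T -> stack = [T] (size 1)
  Action 4: shift '*' : push -> stack = [T, *] (size 2)
  Action 5: shift 'id' : push -> stack = [T, *, id] (size 3)
  Action 6: reduce by F -> id : pop 1, push F -> stack = [T, *, F] (size 3)
Final stack size: 3

3


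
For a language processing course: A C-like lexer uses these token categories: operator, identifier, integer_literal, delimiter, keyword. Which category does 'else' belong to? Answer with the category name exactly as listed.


Token: 'else'
Checking categories:
  identifier: no
  integer_literal: no
  operator: no
  keyword: YES
  delimiter: no
Category: keyword

keyword


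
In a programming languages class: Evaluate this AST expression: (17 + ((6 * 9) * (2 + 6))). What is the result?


Expression: (17 + ((6 * 9) * (2 + 6)))
Evaluating step by step:
  6 * 9 = 54
  2 + 6 = 8
  54 * 8 = 432
  17 + 432 = 449
Result: 449

449


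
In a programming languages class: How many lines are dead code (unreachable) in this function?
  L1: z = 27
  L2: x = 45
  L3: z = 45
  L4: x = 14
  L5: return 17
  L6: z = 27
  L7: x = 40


Analyzing control flow:
  L1: reachable (before return)
  L2: reachable (before return)
  L3: reachable (before return)
  L4: reachable (before return)
  L5: reachable (return statement)
  L6: DEAD (after return at L5)
  L7: DEAD (after return at L5)
Return at L5, total lines = 7
Dead lines: L6 through L7
Count: 2

2


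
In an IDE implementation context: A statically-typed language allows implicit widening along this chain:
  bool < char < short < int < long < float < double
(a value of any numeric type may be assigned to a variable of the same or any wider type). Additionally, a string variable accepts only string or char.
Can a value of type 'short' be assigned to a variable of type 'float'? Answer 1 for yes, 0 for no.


Target variable type: float
Source value type: short
Numeric ranks: short=2, float=5
Widening allowed iff rank(source) <= rank(target): 2 <= 5? Yes
Result: 1

1


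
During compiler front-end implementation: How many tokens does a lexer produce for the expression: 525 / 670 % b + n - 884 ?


Scanning '525 / 670 % b + n - 884'
Token 1: '525' -> integer_literal
Token 2: '/' -> operator
Token 3: '670' -> integer_literal
Token 4: '%' -> operator
Token 5: 'b' -> identifier
Token 6: '+' -> operator
Token 7: 'n' -> identifier
Token 8: '-' -> operator
Token 9: '884' -> integer_literal
Total tokens: 9

9


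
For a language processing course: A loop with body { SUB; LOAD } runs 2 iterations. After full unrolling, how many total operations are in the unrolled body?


Loop body operations: SUB, LOAD (2 ops per iteration)
Unrolling 2 iterations:
  Iteration 1: SUB, LOAD (2 ops)
  Iteration 2: SUB, LOAD (2 ops)
Total: 2 iterations * 2 ops/iter = 4 operations

4


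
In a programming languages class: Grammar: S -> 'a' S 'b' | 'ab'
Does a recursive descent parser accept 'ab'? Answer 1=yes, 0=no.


Grammar accepts strings of the form a^n b^n (n >= 1)
Word: 'ab'
Counting: 1 a's and 1 b's
Check: 1 == 1? Yes
Derivation (S -> aSb applied 0 time(s), then S -> ab): S => ab
Accepted

1


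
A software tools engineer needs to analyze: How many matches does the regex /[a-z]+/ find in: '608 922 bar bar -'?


Pattern: /[a-z]+/ (identifiers)
Input: '608 922 bar bar -'
Scanning for matches:
  Match 1: 'bar'
  Match 2: 'bar'
Total matches: 2

2


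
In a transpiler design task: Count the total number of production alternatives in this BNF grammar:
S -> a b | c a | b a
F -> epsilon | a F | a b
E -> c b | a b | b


Counting alternatives per rule:
  S: 3 alternative(s)
  F: 3 alternative(s)
  E: 3 alternative(s)
Sum: 3 + 3 + 3 = 9

9


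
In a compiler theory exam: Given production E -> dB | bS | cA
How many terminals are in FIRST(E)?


Production: E -> dB | bS | cA
Examining each alternative for leading terminals:
  E -> dB : first terminal = 'd'
  E -> bS : first terminal = 'b'
  E -> cA : first terminal = 'c'
FIRST(E) = {b, c, d}
Count: 3

3


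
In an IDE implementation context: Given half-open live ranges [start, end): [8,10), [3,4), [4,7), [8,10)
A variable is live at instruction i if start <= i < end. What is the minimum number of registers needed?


Live ranges:
  Var0: [8, 10)
  Var1: [3, 4)
  Var2: [4, 7)
  Var3: [8, 10)
Sweep-line events (position, delta, active):
  pos=3 start -> active=1
  pos=4 end -> active=0
  pos=4 start -> active=1
  pos=7 end -> active=0
  pos=8 start -> active=1
  pos=8 start -> active=2
  pos=10 end -> active=1
  pos=10 end -> active=0
Maximum simultaneous active: 2
Minimum registers needed: 2

2


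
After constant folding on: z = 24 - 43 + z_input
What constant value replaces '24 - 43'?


Identifying constant sub-expression:
  Original: z = 24 - 43 + z_input
  24 and 43 are both compile-time constants
  Evaluating: 24 - 43 = -19
  After folding: z = -19 + z_input

-19


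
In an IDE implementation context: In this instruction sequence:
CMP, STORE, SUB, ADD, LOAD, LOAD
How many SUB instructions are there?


Scanning instruction sequence for SUB:
  Position 1: CMP
  Position 2: STORE
  Position 3: SUB <- MATCH
  Position 4: ADD
  Position 5: LOAD
  Position 6: LOAD
Matches at positions: [3]
Total SUB count: 1

1


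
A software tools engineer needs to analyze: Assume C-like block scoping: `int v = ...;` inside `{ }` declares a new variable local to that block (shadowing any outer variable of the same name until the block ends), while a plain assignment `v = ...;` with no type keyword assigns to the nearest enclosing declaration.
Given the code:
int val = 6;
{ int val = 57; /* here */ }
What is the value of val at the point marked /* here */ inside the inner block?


Analyzing scoping rules:
Outer scope: declares val = 6
Inner block: 'int val = 57;' declares a NEW val that shadows the outer one
Inside the block the inner declaration is in scope -> 57
Result: 57

57


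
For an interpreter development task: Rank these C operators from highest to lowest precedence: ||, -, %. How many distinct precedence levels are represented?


Looking up precedence for each operator:
  || -> precedence 1
  - -> precedence 5
  % -> precedence 6
Sorted highest to lowest: %, -, ||
Distinct precedence values: [6, 5, 1]
Number of distinct levels: 3

3


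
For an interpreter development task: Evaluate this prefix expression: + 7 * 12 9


Parsing prefix expression: + 7 * 12 9
Step 1: Innermost operation '* 12 9'
  12 * 9 = 108
Step 2: Outer operation '+ 7 [108]'
  7 + 108 = 115

115


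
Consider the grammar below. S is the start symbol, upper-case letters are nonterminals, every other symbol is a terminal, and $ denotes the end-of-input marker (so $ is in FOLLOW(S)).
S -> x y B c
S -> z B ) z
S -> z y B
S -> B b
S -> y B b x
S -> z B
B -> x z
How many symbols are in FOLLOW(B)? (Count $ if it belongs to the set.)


S is the start symbol and does not occur in any rule body, so FOLLOW(S) = {$}.
Examining every occurrence of B in a rule body:
  S -> x y B c : B is followed by terminal 'c' -> add 'c'
  S -> z B ) z : B is followed by terminal ')' -> add ')'
  S -> z y B : B is at the right end -> add FOLLOW(S) = {$}
  S -> B b : B is followed by terminal 'b' -> add 'b'
  S -> y B b x : B is followed by terminal 'b' -> add 'b' (already in the set)
  S -> z B : B is at the right end -> add FOLLOW(S) = {$} (already in the set)
  B -> x z : B does not occur in the body -> contributes nothing
FOLLOW(B) = {), b, c, $}
Count: 4

4


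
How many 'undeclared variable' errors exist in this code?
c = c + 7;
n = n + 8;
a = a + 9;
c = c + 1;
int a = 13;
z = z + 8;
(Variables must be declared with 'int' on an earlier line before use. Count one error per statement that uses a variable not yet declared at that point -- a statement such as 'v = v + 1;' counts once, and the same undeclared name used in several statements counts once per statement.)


Scanning code line by line:
  Line 1: use 'c' -> ERROR (undeclared)
  Line 2: use 'n' -> ERROR (undeclared)
  Line 3: use 'a' -> ERROR (undeclared)
  Line 4: use 'c' -> ERROR (undeclared)
  Line 5: declare 'a' -> declared = ['a']
  Line 6: use 'z' -> ERROR (undeclared)
Total undeclared variable errors: 5

5


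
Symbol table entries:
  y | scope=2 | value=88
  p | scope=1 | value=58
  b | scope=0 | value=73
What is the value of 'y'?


Searching symbol table for 'y':
  y | scope=2 | value=88 <- MATCH
  p | scope=1 | value=58
  b | scope=0 | value=73
Found 'y' at scope 2 with value 88

88


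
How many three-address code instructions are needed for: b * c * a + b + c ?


Expression: b * c * a + b + c
Generating three-address code (respecting * over +/- precedence):
  Instruction 1: t1 = b * c
  Instruction 2: t2 = t1 * a
  Instruction 3: t3 = t2 + b
  Instruction 4: t4 = t3 + c
Total instructions: 4

4


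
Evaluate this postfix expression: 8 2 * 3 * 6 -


Processing tokens left to right:
Push 8, Push 2
Pop 8 and 2, compute 8 * 2 = 16, push 16
Push 3
Pop 16 and 3, compute 16 * 3 = 48, push 48
Push 6
Pop 48 and 6, compute 48 - 6 = 42, push 42
Stack result: 42

42


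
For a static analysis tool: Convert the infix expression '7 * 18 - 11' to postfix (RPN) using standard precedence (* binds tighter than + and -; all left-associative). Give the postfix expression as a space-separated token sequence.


Applying the shunting-yard algorithm:
  Operand 7 -> output
  Push '*' onto operator stack -> op-stack: [*]
  Operand 18 -> output
  See '-' (prec 1); top '*' (prec 2) >= it -> pop '*' to output
  Push '-' onto operator stack -> op-stack: [-]
  Operand 11 -> output
  End of input: pop '-' to output
Postfix result: 7 18 * 11 -

7 18 * 11 -


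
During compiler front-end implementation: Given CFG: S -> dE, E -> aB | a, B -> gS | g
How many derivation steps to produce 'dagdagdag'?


Grammar: S -> dE, E -> aB | a, B -> gS | g
Deriving 'dagdagdag':
Step 1: S -> dE => dE
Step 2: E -> aB => daB
Step 3: B -> gS => dagS
Step 4: S -> dE => dagdE
Step 5: E -> aB => dagdaB
Step 6: B -> gS => dagdagS
Step 7: S -> dE => dagdagdE
Step 8: E -> aB => dagdagdaB
Step 9: B -> g => dagdagdag
Total derivation steps: 9

9


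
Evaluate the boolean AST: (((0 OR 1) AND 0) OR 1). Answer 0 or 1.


Step 1: Evaluate inner node
  0 OR 1 = 1
Step 2: Evaluate next node
  1 AND 0 = 0
Step 3: Evaluate root node
  0 OR 1 = 1

1


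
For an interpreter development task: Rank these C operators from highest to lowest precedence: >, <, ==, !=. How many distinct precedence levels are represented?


Looking up precedence for each operator:
  > -> precedence 4
  < -> precedence 4
  == -> precedence 3
  != -> precedence 3
Sorted highest to lowest: >, <, ==, !=
Distinct precedence values: [4, 3]
Number of distinct levels: 2

2


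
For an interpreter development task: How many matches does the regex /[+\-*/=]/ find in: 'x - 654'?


Pattern: /[+\-*/=]/ (operators)
Input: 'x - 654'
Scanning for matches:
  Match 1: '-'
Total matches: 1

1


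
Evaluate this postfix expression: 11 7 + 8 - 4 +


Processing tokens left to right:
Push 11, Push 7
Pop 11 and 7, compute 11 + 7 = 18, push 18
Push 8
Pop 18 and 8, compute 18 - 8 = 10, push 10
Push 4
Pop 10 and 4, compute 10 + 4 = 14, push 14
Stack result: 14

14


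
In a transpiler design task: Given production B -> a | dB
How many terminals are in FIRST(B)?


Production: B -> a | dB
Examining each alternative for leading terminals:
  B -> a : first terminal = 'a'
  B -> dB : first terminal = 'd'
FIRST(B) = {a, d}
Count: 2

2


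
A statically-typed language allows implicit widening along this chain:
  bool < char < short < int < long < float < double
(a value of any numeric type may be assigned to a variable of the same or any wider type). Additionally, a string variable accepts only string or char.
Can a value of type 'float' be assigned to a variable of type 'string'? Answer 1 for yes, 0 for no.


Target variable type: string
Source value type: float
Rule: string accepts only {string, char}
  source 'float' in {string, char}? No
Result: 0

0


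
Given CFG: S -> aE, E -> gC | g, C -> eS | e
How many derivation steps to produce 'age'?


Grammar: S -> aE, E -> gC | g, C -> eS | e
Deriving 'age':
Step 1: S -> aE => aE
Step 2: E -> gC => agC
Step 3: C -> e => age
Total derivation steps: 3

3


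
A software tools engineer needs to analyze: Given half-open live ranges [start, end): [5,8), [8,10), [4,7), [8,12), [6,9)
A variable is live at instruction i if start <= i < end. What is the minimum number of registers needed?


Live ranges:
  Var0: [5, 8)
  Var1: [8, 10)
  Var2: [4, 7)
  Var3: [8, 12)
  Var4: [6, 9)
Sweep-line events (position, delta, active):
  pos=4 start -> active=1
  pos=5 start -> active=2
  pos=6 start -> active=3
  pos=7 end -> active=2
  pos=8 end -> active=1
  pos=8 start -> active=2
  pos=8 start -> active=3
  pos=9 end -> active=2
  pos=10 end -> active=1
  pos=12 end -> active=0
Maximum simultaneous active: 3
Minimum registers needed: 3

3


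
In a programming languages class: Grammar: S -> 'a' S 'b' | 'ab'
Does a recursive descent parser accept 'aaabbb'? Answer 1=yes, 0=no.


Grammar accepts strings of the form a^n b^n (n >= 1)
Word: 'aaabbb'
Counting: 3 a's and 3 b's
Check: 3 == 3? Yes
Derivation (S -> aSb applied 2 time(s), then S -> ab): S => aSb => aaSbb => aaabbb
Accepted

1


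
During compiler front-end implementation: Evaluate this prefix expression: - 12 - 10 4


Parsing prefix expression: - 12 - 10 4
Step 1: Innermost operation '- 10 4'
  10 - 4 = 6
Step 2: Outer operation '- 12 [6]'
  12 - 6 = 6

6


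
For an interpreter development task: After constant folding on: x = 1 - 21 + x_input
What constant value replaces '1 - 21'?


Identifying constant sub-expression:
  Original: x = 1 - 21 + x_input
  1 and 21 are both compile-time constants
  Evaluating: 1 - 21 = -20
  After folding: x = -20 + x_input

-20


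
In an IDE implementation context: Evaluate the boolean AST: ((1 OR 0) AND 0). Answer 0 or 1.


Step 1: Evaluate inner node
  1 OR 0 = 1
Step 2: Evaluate root node
  1 AND 0 = 0

0


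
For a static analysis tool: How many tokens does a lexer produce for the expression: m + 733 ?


Scanning 'm + 733'
Token 1: 'm' -> identifier
Token 2: '+' -> operator
Token 3: '733' -> integer_literal
Total tokens: 3

3


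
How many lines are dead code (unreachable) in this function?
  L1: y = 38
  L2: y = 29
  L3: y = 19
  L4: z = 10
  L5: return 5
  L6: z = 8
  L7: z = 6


Analyzing control flow:
  L1: reachable (before return)
  L2: reachable (before return)
  L3: reachable (before return)
  L4: reachable (before return)
  L5: reachable (return statement)
  L6: DEAD (after return at L5)
  L7: DEAD (after return at L5)
Return at L5, total lines = 7
Dead lines: L6 through L7
Count: 2

2


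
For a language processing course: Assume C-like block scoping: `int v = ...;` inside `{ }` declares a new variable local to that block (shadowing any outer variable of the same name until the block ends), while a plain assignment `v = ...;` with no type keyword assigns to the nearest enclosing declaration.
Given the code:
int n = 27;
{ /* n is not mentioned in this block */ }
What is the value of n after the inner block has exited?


Analyzing scoping rules:
Outer scope: declares n = 27
Inner block: n is neither redeclared nor assigned -> unchanged
After the block -> 27
Result: 27

27


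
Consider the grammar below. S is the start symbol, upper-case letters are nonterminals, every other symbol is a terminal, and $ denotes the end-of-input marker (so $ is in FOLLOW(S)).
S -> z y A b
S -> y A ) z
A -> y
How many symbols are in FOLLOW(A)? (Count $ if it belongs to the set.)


S is the start symbol and does not occur in any rule body, so FOLLOW(S) = {$}.
Examining every occurrence of A in a rule body:
  S -> z y A b : A is followed by terminal 'b' -> add 'b'
  S -> y A ) z : A is followed by terminal ')' -> add ')'
  A -> y : A does not occur in the body -> contributes nothing
FOLLOW(A) = {), b}
Count: 2

2


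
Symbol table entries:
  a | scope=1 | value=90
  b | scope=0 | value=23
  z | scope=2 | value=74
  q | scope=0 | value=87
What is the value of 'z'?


Searching symbol table for 'z':
  a | scope=1 | value=90
  b | scope=0 | value=23
  z | scope=2 | value=74 <- MATCH
  q | scope=0 | value=87
Found 'z' at scope 2 with value 74

74


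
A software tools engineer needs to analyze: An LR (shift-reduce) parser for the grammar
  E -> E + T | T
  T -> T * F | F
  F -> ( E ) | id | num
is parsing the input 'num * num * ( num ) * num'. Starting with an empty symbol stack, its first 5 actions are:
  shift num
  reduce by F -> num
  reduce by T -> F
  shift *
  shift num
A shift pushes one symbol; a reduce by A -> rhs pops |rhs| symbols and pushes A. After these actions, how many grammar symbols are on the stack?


Tracking the symbol stack through each action:
  Action 1: shift 'num' : push -> stack = [num] (size 1)
  Action 2: reduce by F -> num : pop 1, push F -> stack = [F] (size 1)
  Action 3: reduce by T -> F : pop 1, push T -> stack = [T] (size 1)
  Action 4: shift '*' : push -> stack = [T, *] (size 2)
  Action 5: shift 'num' : push -> stack = [T, *, num] (size 3)
Final stack size: 3

3


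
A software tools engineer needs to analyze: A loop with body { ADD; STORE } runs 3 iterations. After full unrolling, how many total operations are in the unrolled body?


Loop body operations: ADD, STORE (2 ops per iteration)
Unrolling 3 iterations:
  Iteration 1: ADD, STORE (2 ops)
  Iteration 2: ADD, STORE (2 ops)
  Iteration 3: ADD, STORE (2 ops)
Total: 3 iterations * 2 ops/iter = 6 operations

6


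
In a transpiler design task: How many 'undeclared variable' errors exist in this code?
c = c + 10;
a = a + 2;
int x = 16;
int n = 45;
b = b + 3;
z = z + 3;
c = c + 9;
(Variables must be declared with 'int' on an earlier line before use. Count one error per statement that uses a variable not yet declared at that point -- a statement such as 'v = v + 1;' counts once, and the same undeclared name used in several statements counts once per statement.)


Scanning code line by line:
  Line 1: use 'c' -> ERROR (undeclared)
  Line 2: use 'a' -> ERROR (undeclared)
  Line 3: declare 'x' -> declared = ['x']
  Line 4: declare 'n' -> declared = ['n', 'x']
  Line 5: use 'b' -> ERROR (undeclared)
  Line 6: use 'z' -> ERROR (undeclared)
  Line 7: use 'c' -> ERROR (undeclared)
Total undeclared variable errors: 5

5


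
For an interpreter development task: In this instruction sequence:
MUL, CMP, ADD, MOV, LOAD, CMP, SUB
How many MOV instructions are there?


Scanning instruction sequence for MOV:
  Position 1: MUL
  Position 2: CMP
  Position 3: ADD
  Position 4: MOV <- MATCH
  Position 5: LOAD
  Position 6: CMP
  Position 7: SUB
Matches at positions: [4]
Total MOV count: 1

1


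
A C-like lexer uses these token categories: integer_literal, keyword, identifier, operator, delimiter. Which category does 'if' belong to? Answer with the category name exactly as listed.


Token: 'if'
Checking categories:
  identifier: no
  integer_literal: no
  operator: no
  keyword: YES
  delimiter: no
Category: keyword

keyword


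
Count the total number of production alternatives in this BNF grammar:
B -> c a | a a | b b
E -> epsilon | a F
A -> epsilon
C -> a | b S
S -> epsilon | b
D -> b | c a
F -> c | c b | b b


Counting alternatives per rule:
  B: 3 alternative(s)
  E: 2 alternative(s)
  A: 1 alternative(s)
  C: 2 alternative(s)
  S: 2 alternative(s)
  D: 2 alternative(s)
  F: 3 alternative(s)
Sum: 3 + 2 + 1 + 2 + 2 + 2 + 3 = 15

15


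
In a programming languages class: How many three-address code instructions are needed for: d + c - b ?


Expression: d + c - b
Generating three-address code (respecting * over +/- precedence):
  Instruction 1: t1 = d + c
  Instruction 2: t2 = t1 - b
Total instructions: 2

2


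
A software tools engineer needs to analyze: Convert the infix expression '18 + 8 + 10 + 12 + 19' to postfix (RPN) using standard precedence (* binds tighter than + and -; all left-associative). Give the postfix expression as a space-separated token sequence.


Applying the shunting-yard algorithm:
  Operand 18 -> output
  Push '+' onto operator stack -> op-stack: [+]
  Operand 8 -> output
  See '+' (prec 1); top '+' (prec 1) >= it -> pop '+' to output
  Push '+' onto operator stack -> op-stack: [+]
  Operand 10 -> output
  See '+' (prec 1); top '+' (prec 1) >= it -> pop '+' to output
  Push '+' onto operator stack -> op-stack: [+]
  Operand 12 -> output
  See '+' (prec 1); top '+' (prec 1) >= it -> pop '+' to output
  Push '+' onto operator stack -> op-stack: [+]
  Operand 19 -> output
  End of input: pop '+' to output
Postfix result: 18 8 + 10 + 12 + 19 +

18 8 + 10 + 12 + 19 +


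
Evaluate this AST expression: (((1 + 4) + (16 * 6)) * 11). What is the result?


Expression: (((1 + 4) + (16 * 6)) * 11)
Evaluating step by step:
  1 + 4 = 5
  16 * 6 = 96
  5 + 96 = 101
  101 * 11 = 1111
Result: 1111

1111


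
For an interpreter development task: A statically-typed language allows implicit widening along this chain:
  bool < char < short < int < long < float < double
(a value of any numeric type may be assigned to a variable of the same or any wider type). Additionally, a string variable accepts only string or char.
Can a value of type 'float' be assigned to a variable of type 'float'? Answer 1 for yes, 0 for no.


Target variable type: float
Source value type: float
Numeric ranks: float=5, float=5
Widening allowed iff rank(source) <= rank(target): 5 <= 5? Yes
Result: 1

1


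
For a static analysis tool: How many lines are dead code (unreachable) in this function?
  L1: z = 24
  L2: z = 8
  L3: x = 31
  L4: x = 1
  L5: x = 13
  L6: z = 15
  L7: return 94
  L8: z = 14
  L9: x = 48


Analyzing control flow:
  L1: reachable (before return)
  L2: reachable (before return)
  L3: reachable (before return)
  L4: reachable (before return)
  L5: reachable (before return)
  L6: reachable (before return)
  L7: reachable (return statement)
  L8: DEAD (after return at L7)
  L9: DEAD (after return at L7)
Return at L7, total lines = 9
Dead lines: L8 through L9
Count: 2

2


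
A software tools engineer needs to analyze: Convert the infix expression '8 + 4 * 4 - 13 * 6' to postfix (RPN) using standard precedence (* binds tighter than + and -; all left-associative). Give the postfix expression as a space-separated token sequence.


Applying the shunting-yard algorithm:
  Operand 8 -> output
  Push '+' onto operator stack -> op-stack: [+]
  Operand 4 -> output
  Push '*' onto operator stack -> op-stack: [+, *]
  Operand 4 -> output
  See '-' (prec 1); top '*' (prec 2) >= it -> pop '*' to output
  See '-' (prec 1); top '+' (prec 1) >= it -> pop '+' to output
  Push '-' onto operator stack -> op-stack: [-]
  Operand 13 -> output
  Push '*' onto operator stack -> op-stack: [-, *]
  Operand 6 -> output
  End of input: pop '*' to output
  End of input: pop '-' to output
Postfix result: 8 4 4 * + 13 6 * -

8 4 4 * + 13 6 * -


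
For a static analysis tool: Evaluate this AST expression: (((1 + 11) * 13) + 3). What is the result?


Expression: (((1 + 11) * 13) + 3)
Evaluating step by step:
  1 + 11 = 12
  12 * 13 = 156
  156 + 3 = 159
Result: 159

159


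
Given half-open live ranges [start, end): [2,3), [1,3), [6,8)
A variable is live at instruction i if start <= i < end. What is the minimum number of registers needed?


Live ranges:
  Var0: [2, 3)
  Var1: [1, 3)
  Var2: [6, 8)
Sweep-line events (position, delta, active):
  pos=1 start -> active=1
  pos=2 start -> active=2
  pos=3 end -> active=1
  pos=3 end -> active=0
  pos=6 start -> active=1
  pos=8 end -> active=0
Maximum simultaneous active: 2
Minimum registers needed: 2

2


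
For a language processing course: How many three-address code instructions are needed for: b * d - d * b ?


Expression: b * d - d * b
Generating three-address code (respecting * over +/- precedence):
  Instruction 1: t1 = b * d
  Instruction 2: t2 = d * b
  Instruction 3: t3 = t1 - t2
Total instructions: 3

3


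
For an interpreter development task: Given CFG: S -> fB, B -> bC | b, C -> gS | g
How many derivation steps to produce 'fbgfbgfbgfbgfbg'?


Grammar: S -> fB, B -> bC | b, C -> gS | g
Deriving 'fbgfbgfbgfbgfbg':
Step 1: S -> fB => fB
Step 2: B -> bC => fbC
Step 3: C -> gS => fbgS
Step 4: S -> fB => fbgfB
Step 5: B -> bC => fbgfbC
Step 6: C -> gS => fbgfbgS
Step 7: S -> fB => fbgfbgfB
Step 8: B -> bC => fbgfbgfbC
Step 9: C -> gS => fbgfbgfbgS
Step 10: S -> fB => fbgfbgfbgfB
Step 11: B -> bC => fbgfbgfbgfbC
Step 12: C -> gS => fbgfbgfbgfbgS
Step 13: S -> fB => fbgfbgfbgfbgfB
Step 14: B -> bC => fbgfbgfbgfbgfbC
Step 15: C -> g => fbgfbgfbgfbgfbg
Total derivation steps: 15

15


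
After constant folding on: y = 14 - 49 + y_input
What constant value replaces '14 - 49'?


Identifying constant sub-expression:
  Original: y = 14 - 49 + y_input
  14 and 49 are both compile-time constants
  Evaluating: 14 - 49 = -35
  After folding: y = -35 + y_input

-35


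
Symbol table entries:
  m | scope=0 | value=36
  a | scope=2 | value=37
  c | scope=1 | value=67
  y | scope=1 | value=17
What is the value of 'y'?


Searching symbol table for 'y':
  m | scope=0 | value=36
  a | scope=2 | value=37
  c | scope=1 | value=67
  y | scope=1 | value=17 <- MATCH
Found 'y' at scope 1 with value 17

17


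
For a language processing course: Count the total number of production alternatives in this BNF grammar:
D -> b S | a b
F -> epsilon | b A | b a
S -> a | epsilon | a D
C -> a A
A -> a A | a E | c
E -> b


Counting alternatives per rule:
  D: 2 alternative(s)
  F: 3 alternative(s)
  S: 3 alternative(s)
  C: 1 alternative(s)
  A: 3 alternative(s)
  E: 1 alternative(s)
Sum: 2 + 3 + 3 + 1 + 3 + 1 = 13

13


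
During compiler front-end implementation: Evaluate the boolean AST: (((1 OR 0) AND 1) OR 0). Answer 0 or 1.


Step 1: Evaluate inner node
  1 OR 0 = 1
Step 2: Evaluate next node
  1 AND 1 = 1
Step 3: Evaluate root node
  1 OR 0 = 1

1


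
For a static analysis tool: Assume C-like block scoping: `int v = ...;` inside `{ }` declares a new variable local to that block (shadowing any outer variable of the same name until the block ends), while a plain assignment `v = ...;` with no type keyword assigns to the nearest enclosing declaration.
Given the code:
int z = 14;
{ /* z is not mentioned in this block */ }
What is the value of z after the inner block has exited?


Analyzing scoping rules:
Outer scope: declares z = 14
Inner block: z is neither redeclared nor assigned -> unchanged
After the block -> 14
Result: 14

14


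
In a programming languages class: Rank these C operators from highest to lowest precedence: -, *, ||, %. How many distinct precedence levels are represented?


Looking up precedence for each operator:
  - -> precedence 5
  * -> precedence 6
  || -> precedence 1
  % -> precedence 6
Sorted highest to lowest: *, %, -, ||
Distinct precedence values: [6, 5, 1]
Number of distinct levels: 3

3


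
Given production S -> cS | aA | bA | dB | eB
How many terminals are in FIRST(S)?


Production: S -> cS | aA | bA | dB | eB
Examining each alternative for leading terminals:
  S -> cS : first terminal = 'c'
  S -> aA : first terminal = 'a'
  S -> bA : first terminal = 'b'
  S -> dB : first terminal = 'd'
  S -> eB : first terminal = 'e'
FIRST(S) = {a, b, c, d, e}
Count: 5

5


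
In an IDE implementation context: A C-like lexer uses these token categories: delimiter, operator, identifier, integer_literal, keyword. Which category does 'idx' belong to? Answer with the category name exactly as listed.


Token: 'idx'
Checking categories:
  identifier: YES
  integer_literal: no
  operator: no
  keyword: no
  delimiter: no
Category: identifier

identifier


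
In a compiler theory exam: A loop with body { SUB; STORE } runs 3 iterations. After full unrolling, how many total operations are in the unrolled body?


Loop body operations: SUB, STORE (2 ops per iteration)
Unrolling 3 iterations:
  Iteration 1: SUB, STORE (2 ops)
  Iteration 2: SUB, STORE (2 ops)
  Iteration 3: SUB, STORE (2 ops)
Total: 3 iterations * 2 ops/iter = 6 operations

6
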